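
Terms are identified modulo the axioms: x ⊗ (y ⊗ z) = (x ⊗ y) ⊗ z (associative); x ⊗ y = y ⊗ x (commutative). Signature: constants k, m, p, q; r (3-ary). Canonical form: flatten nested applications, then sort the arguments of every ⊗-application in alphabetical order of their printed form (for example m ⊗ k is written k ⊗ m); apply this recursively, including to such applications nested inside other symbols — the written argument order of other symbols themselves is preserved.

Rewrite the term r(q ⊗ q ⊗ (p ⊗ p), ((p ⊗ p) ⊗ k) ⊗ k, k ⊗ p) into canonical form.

Answer: r(p ⊗ p ⊗ q ⊗ q, k ⊗ k ⊗ p ⊗ p, k ⊗ p)

Derivation:
Descend into:  ((p ⊗ p) ⊗ k) ⊗ k
Merge nested applications:  p ⊗ p ⊗ k ⊗ k
Sort arguments:  k ⊗ k ⊗ p ⊗ p
Put back:  r(p ⊗ p ⊗ q ⊗ q, k ⊗ k ⊗ p ⊗ p, k ⊗ p)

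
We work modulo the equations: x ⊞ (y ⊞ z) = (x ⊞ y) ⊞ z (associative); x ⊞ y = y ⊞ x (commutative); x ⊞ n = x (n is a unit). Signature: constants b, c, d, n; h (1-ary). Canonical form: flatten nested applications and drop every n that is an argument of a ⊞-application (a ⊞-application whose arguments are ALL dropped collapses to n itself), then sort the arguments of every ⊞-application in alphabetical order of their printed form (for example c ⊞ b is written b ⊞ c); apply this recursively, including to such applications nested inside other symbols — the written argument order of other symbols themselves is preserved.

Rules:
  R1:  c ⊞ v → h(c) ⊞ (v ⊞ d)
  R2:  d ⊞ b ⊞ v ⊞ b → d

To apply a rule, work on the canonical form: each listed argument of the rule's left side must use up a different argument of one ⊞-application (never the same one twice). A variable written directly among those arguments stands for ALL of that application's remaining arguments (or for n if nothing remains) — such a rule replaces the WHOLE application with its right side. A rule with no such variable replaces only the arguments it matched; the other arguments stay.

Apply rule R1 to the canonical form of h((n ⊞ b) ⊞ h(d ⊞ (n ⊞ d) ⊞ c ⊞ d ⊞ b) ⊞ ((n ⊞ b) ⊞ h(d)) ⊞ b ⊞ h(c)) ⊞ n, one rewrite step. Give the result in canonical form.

Canonical form:  h(b ⊞ b ⊞ b ⊞ h(b ⊞ c ⊞ d ⊞ d ⊞ d) ⊞ h(c) ⊞ h(d))
Apply R1:  consuming c;  v := b ⊞ d ⊞ d ⊞ d
The extension variable absorbs all remaining arguments, so the whole application is rewritten.
New term:  h(b ⊞ b ⊞ b ⊞ h(b ⊞ d ⊞ d ⊞ d ⊞ d ⊞ h(c)) ⊞ h(c) ⊞ h(d))

Answer: h(b ⊞ b ⊞ b ⊞ h(b ⊞ d ⊞ d ⊞ d ⊞ d ⊞ h(c)) ⊞ h(c) ⊞ h(d))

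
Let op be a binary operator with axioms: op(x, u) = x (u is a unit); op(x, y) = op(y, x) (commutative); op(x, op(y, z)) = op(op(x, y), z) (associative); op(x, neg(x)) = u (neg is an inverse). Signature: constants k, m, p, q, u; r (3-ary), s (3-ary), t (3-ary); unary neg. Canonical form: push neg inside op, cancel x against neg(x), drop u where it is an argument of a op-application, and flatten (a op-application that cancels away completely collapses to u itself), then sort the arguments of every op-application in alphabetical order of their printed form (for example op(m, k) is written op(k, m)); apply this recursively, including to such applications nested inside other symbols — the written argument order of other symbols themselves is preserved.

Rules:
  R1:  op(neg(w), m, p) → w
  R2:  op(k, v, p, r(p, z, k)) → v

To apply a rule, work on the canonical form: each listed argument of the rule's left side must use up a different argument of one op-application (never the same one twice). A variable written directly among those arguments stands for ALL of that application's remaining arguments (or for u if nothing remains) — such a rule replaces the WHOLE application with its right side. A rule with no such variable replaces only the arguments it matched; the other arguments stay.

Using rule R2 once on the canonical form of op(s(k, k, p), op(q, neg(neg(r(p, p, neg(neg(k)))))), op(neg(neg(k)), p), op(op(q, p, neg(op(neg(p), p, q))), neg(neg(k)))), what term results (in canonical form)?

Canonical form:  op(k, k, p, p, q, r(p, p, k), s(k, k, p))
Match R2:  consume k, p, r(p, p, k);  v := op(k, p, q, s(k, k, p)), z := p
Every leftover argument binds to the variable; the entire application is replaced.
Result:  op(k, p, q, s(k, k, p))

Answer: op(k, p, q, s(k, k, p))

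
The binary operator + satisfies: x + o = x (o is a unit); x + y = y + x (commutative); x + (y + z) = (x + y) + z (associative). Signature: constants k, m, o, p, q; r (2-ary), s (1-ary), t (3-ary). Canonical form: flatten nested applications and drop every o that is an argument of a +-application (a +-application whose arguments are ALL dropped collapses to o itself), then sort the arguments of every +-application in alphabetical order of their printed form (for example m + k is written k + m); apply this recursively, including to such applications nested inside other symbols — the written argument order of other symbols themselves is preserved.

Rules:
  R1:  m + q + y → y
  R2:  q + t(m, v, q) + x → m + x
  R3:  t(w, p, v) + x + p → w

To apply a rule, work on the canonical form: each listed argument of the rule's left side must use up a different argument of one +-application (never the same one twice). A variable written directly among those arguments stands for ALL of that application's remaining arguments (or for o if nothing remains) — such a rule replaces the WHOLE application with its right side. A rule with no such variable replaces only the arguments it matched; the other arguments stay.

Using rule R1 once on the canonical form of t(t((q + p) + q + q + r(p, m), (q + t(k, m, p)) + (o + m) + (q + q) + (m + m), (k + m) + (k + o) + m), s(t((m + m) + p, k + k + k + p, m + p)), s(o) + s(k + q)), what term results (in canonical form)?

Canonical form:  t(t(p + q + q + q + r(p, m), m + m + m + q + q + q + t(k, m, p), k + k + m + m), s(t(m + m + p, k + k + k + p, m + p)), s(k + q) + s(o))
Match R1:  consume m, q;  y := m + m + q + q + t(k, m, p)
Every leftover argument binds to the variable; the entire application is replaced.
Result:  t(t(p + q + q + q + r(p, m), m + m + q + q + t(k, m, p), k + k + m + m), s(t(m + m + p, k + k + k + p, m + p)), s(k + q) + s(o))

Answer: t(t(p + q + q + q + r(p, m), m + m + q + q + t(k, m, p), k + k + m + m), s(t(m + m + p, k + k + k + p, m + p)), s(k + q) + s(o))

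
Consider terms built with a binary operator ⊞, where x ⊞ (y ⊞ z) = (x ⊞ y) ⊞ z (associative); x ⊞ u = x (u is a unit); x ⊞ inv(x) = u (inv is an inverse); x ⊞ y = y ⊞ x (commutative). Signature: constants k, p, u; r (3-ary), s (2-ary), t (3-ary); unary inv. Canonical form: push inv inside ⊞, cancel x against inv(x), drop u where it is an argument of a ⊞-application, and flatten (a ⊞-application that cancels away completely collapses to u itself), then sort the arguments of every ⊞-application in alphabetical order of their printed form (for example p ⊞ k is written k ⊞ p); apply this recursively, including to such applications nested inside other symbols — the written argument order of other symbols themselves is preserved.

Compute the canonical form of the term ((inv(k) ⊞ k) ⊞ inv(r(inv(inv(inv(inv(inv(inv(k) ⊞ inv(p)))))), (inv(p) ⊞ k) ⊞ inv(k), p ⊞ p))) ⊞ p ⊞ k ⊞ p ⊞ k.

Push inv inside:  distribute inv over ⊞ and collapse double inv
Combine occurrences:  k ⊞ k ⊞ inv(r(k ⊞ p, inv(p), p ⊞ p)) ⊞ p ⊞ p
Sort:  inv(r(k ⊞ p, inv(p), p ⊞ p)) ⊞ k ⊞ k ⊞ p ⊞ p

Answer: inv(r(k ⊞ p, inv(p), p ⊞ p)) ⊞ k ⊞ k ⊞ p ⊞ p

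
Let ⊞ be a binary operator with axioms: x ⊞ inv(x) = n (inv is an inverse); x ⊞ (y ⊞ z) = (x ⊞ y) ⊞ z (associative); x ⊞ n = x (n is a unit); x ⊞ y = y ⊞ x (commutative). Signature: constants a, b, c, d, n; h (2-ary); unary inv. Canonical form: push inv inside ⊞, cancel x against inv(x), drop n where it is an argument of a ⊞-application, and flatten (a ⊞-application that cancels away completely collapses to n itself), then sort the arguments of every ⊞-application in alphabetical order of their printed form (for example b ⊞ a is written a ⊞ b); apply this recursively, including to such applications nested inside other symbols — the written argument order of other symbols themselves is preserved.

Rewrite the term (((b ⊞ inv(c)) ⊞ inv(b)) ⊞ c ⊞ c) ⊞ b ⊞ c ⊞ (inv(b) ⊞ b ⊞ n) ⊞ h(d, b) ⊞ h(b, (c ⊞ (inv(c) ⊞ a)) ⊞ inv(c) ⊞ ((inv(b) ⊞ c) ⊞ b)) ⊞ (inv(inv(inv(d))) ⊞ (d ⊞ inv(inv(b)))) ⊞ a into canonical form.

Push inv inside:  distribute inv over ⊞ and collapse double inv
Inverses cancel:  d cancels
Collect terms:  b ⊞ b ⊞ c ⊞ c ⊞ h(d, b) ⊞ h(b, a) ⊞ a
Order the arguments:  a ⊞ b ⊞ b ⊞ c ⊞ c ⊞ h(b, a) ⊞ h(d, b)

Answer: a ⊞ b ⊞ b ⊞ c ⊞ c ⊞ h(b, a) ⊞ h(d, b)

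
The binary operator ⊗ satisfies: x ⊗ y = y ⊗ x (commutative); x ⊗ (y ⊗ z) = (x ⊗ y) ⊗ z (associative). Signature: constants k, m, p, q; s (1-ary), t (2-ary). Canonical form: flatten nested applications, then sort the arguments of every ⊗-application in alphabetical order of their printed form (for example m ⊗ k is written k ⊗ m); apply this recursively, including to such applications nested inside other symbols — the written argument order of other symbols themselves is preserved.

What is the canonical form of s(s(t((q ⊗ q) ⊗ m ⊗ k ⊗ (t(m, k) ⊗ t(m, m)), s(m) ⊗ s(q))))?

Answer: s(s(t(k ⊗ m ⊗ q ⊗ q ⊗ t(m, k) ⊗ t(m, m), s(m) ⊗ s(q))))

Derivation:
Focus inside:  (q ⊗ q) ⊗ m ⊗ k ⊗ (t(m, k) ⊗ t(m, m))
Un-nest:  q ⊗ q ⊗ m ⊗ k ⊗ t(m, k) ⊗ t(m, m)
Sort:  k ⊗ m ⊗ q ⊗ q ⊗ t(m, k) ⊗ t(m, m)
Rebuild:  s(s(t(k ⊗ m ⊗ q ⊗ q ⊗ t(m, k) ⊗ t(m, m), s(m) ⊗ s(q))))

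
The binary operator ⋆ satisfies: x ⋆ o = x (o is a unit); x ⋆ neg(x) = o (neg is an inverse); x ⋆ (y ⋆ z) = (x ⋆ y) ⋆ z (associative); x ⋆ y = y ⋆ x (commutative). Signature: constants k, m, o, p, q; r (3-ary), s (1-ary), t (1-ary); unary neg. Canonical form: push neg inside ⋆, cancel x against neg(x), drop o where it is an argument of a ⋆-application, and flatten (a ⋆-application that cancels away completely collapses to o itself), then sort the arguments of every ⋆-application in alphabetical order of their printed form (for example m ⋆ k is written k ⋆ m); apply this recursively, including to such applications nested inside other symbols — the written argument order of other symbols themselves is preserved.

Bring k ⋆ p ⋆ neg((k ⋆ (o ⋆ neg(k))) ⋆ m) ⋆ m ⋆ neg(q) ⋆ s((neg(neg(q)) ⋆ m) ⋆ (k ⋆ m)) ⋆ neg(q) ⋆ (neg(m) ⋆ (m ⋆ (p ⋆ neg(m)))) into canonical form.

Answer: k ⋆ neg(m) ⋆ neg(q) ⋆ neg(q) ⋆ p ⋆ p ⋆ s(k ⋆ m ⋆ m ⋆ q)

Derivation:
Push neg inside:  distribute neg over ⋆ and collapse double neg
Combine occurrences:  k ⋆ p ⋆ p ⋆ neg(m) ⋆ neg(q) ⋆ neg(q) ⋆ s(k ⋆ m ⋆ m ⋆ q)
Order the arguments:  k ⋆ neg(m) ⋆ neg(q) ⋆ neg(q) ⋆ p ⋆ p ⋆ s(k ⋆ m ⋆ m ⋆ q)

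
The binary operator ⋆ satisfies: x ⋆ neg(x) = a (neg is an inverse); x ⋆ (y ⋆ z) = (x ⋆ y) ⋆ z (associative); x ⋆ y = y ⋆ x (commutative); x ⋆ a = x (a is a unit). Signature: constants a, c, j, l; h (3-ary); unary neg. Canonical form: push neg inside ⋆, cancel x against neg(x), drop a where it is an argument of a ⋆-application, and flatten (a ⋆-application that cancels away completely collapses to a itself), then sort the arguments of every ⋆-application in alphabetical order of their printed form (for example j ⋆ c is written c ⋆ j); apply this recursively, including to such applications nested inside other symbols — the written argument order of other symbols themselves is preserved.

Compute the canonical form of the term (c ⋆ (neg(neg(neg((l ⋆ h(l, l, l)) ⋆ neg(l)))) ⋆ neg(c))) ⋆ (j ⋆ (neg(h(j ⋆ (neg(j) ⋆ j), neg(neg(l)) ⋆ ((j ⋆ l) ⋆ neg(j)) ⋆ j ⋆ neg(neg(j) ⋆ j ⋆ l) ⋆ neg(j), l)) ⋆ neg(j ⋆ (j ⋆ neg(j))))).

Push neg inside:  distribute neg over ⋆ and collapse double neg
Cancel inverse pairs:  c cancels; l cancels; j cancels
Collect:  neg(h(l, l, l)) ⋆ neg(h(j, l, l))
Sort arguments:  neg(h(j, l, l)) ⋆ neg(h(l, l, l))

Answer: neg(h(j, l, l)) ⋆ neg(h(l, l, l))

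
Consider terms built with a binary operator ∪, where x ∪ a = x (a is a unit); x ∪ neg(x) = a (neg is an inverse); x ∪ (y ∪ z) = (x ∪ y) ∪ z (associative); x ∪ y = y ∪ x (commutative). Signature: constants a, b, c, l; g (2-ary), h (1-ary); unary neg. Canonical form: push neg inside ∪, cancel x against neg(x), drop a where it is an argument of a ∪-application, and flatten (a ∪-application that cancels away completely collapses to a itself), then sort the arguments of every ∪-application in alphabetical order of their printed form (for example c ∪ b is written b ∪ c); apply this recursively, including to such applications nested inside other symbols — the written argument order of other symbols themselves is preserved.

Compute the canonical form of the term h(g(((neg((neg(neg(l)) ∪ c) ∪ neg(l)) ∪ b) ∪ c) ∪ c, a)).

Descend into:  ((neg((neg(neg(l)) ∪ c) ∪ neg(l)) ∪ b) ∪ c) ∪ c
Push neg inside:  distribute neg over ∪ and collapse double neg
Cancel:  l cancels
Collect:  c ∪ b
Sort:  b ∪ c
Put back:  h(g(b ∪ c, a))

Answer: h(g(b ∪ c, a))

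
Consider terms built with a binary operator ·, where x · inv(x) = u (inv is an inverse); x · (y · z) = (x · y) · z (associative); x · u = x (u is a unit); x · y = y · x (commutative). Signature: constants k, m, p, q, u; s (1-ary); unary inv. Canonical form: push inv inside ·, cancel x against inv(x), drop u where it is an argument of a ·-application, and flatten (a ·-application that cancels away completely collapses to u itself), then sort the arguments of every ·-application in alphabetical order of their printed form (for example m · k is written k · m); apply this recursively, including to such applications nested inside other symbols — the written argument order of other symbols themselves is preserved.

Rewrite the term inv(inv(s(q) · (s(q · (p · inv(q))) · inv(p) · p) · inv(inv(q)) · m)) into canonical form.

Push inv inside:  distribute inv over · and collapse double inv
Inverses cancel:  p cancels
Combine occurrences:  s(q) · s(p) · q · m
Sort:  m · q · s(p) · s(q)

Answer: m · q · s(p) · s(q)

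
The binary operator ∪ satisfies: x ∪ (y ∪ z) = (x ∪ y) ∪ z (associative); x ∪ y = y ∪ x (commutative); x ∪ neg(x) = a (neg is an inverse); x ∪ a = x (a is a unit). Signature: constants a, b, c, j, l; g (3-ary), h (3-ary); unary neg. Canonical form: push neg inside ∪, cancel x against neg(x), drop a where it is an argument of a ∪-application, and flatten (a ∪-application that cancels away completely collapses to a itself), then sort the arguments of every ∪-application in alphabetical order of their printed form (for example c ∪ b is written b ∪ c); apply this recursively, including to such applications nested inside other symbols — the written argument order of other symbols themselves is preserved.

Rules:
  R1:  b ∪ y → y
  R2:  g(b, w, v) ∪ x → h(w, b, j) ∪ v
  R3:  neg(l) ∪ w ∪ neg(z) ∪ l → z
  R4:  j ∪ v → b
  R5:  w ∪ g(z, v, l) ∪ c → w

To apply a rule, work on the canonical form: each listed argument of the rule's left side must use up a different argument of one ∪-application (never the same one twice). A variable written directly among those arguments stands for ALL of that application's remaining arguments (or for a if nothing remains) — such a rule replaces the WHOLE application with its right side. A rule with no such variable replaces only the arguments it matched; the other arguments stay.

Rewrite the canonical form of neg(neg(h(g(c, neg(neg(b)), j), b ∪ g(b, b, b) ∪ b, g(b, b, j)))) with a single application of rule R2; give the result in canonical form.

Canonical form:  h(g(c, b, j), b ∪ b ∪ g(b, b, b), g(b, b, j))
R2 matches:  uses g(b, b, b);  v := b, w := b, x := b ∪ b
The variable takes the whole remainder — replace the entire application.
Giving:  h(g(c, b, j), b ∪ h(b, b, j), g(b, b, j))

Answer: h(g(c, b, j), b ∪ h(b, b, j), g(b, b, j))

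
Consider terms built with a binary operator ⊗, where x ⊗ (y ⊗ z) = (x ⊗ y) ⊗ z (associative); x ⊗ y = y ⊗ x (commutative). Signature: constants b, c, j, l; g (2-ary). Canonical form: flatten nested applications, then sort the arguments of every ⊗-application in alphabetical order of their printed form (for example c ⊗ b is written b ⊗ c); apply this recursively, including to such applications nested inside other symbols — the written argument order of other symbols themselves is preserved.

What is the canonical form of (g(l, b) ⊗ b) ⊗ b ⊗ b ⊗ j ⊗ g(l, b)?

Answer: b ⊗ b ⊗ b ⊗ g(l, b) ⊗ g(l, b) ⊗ j

Derivation:
Flatten:  g(l, b) ⊗ b ⊗ b ⊗ b ⊗ j ⊗ g(l, b)
Sort arguments:  b ⊗ b ⊗ b ⊗ g(l, b) ⊗ g(l, b) ⊗ j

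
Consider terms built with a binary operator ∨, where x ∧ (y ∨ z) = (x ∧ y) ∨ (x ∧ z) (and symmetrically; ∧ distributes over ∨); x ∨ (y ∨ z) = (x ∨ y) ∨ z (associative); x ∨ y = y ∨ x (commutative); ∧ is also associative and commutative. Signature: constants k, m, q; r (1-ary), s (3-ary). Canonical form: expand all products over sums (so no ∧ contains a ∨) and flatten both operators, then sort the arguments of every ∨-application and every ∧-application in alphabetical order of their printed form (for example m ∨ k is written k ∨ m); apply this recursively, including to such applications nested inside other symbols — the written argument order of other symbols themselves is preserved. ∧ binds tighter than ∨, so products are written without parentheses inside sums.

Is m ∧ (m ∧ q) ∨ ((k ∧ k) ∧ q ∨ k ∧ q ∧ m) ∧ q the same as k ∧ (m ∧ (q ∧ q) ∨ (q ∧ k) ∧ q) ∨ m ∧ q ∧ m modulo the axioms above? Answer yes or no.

Left:  m ∧ (m ∧ q) ∨ ((k ∧ k) ∧ q ∨ k ∧ q ∧ m) ∧ q
  Expand products over sums:  m ∧ m ∧ q ∨ k ∧ k ∧ q ∧ q ∨ k ∧ m ∧ q ∧ q
  Sort arguments:  k ∧ k ∧ q ∧ q ∨ k ∧ m ∧ q ∧ q ∨ m ∧ m ∧ q
Right:  k ∧ (m ∧ (q ∧ q) ∨ (q ∧ k) ∧ q) ∨ m ∧ q ∧ m
  Expand:  k ∧ m ∧ q ∧ q ∨ k ∧ k ∧ q ∧ q ∨ m ∧ m ∧ q
  Sort arguments:  k ∧ k ∧ q ∧ q ∨ k ∧ m ∧ q ∧ q ∨ m ∧ m ∧ q

Answer: yes — both canonical forms are k ∧ k ∧ q ∧ q ∨ k ∧ m ∧ q ∧ q ∨ m ∧ m ∧ q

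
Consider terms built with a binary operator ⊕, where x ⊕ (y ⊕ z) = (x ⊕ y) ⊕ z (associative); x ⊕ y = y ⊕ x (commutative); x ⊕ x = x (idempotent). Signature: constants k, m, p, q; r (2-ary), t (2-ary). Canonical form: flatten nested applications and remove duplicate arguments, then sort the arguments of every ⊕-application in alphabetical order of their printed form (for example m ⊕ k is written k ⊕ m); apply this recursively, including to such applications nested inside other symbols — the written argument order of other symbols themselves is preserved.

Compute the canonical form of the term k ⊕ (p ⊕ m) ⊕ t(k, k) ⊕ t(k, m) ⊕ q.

Answer: k ⊕ m ⊕ p ⊕ q ⊕ t(k, k) ⊕ t(k, m)

Derivation:
Flatten:  k ⊕ p ⊕ m ⊕ t(k, k) ⊕ t(k, m) ⊕ q
Sort:  k ⊕ m ⊕ p ⊕ q ⊕ t(k, k) ⊕ t(k, m)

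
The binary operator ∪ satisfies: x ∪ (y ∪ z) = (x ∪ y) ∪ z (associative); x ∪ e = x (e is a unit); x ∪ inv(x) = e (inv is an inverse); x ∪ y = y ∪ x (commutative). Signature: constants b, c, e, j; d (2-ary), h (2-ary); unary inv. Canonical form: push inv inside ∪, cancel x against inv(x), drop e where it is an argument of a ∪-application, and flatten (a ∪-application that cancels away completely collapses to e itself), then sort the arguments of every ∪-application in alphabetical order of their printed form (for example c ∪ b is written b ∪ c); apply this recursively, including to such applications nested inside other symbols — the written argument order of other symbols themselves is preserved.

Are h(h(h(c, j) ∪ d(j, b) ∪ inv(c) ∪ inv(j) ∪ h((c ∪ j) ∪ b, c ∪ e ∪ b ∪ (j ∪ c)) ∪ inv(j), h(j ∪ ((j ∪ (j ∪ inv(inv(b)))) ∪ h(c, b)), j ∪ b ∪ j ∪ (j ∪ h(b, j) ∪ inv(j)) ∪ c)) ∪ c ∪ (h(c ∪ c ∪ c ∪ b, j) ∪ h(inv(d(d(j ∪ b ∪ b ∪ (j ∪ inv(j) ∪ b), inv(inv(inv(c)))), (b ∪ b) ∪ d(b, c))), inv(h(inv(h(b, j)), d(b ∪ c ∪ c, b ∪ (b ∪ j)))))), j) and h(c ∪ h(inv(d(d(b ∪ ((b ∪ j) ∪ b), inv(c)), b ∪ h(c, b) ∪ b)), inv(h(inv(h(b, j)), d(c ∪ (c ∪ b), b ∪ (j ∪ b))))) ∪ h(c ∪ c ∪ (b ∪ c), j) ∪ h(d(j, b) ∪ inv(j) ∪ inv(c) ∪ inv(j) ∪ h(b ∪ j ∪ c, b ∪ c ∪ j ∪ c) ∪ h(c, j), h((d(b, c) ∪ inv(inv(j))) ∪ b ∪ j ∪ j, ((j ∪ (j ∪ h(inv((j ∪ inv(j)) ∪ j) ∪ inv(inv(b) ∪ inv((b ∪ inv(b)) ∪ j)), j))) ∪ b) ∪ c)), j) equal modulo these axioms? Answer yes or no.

Answer: no — h(c ∪ h(b ∪ c ∪ c ∪ c, j) ∪ h(d(j, b) ∪ h(b ∪ c ∪ j, b ∪ c ∪ c ∪ j) ∪ h(c, j) ∪ inv(c) ∪ inv(j) ∪ inv(j), h(b ∪ h(c, b) ∪ j ∪ j ∪ j, b ∪ c ∪ h(b, j) ∪ j ∪ j)) ∪ h(inv(d(d(b ∪ b ∪ b ∪ j, inv(c)), b ∪ b ∪ d(b, c))), inv(h(inv(h(b, j)), d(b ∪ c ∪ c, b ∪ b ∪ j)))), j) vs h(c ∪ h(b ∪ c ∪ c ∪ c, j) ∪ h(d(j, b) ∪ h(b ∪ c ∪ j, b ∪ c ∪ c ∪ j) ∪ h(c, j) ∪ inv(c) ∪ inv(j) ∪ inv(j), h(b ∪ d(b, c) ∪ j ∪ j ∪ j, b ∪ c ∪ h(b, j) ∪ j ∪ j)) ∪ h(inv(d(d(b ∪ b ∪ b ∪ j, inv(c)), b ∪ b ∪ h(c, b))), inv(h(inv(h(b, j)), d(b ∪ c ∪ c, b ∪ b ∪ j)))), j)

Derivation:
Left:  h(h(h(c, j) ∪ d(j, b) ∪ inv(c) ∪ inv(j) ∪ h((c ∪ j) ∪ b, c ∪ e ∪ b ∪ (j ∪ c)) ∪ inv(j), h(j ∪ ((j ∪ (j ∪ inv(inv(b)))) ∪ h(c, b)), j ∪ b ∪ j ∪ (j ∪ h(b, j) ∪ inv(j)) ∪ c)) ∪ c ∪ (h(c ∪ c ∪ c ∪ b, j) ∪ h(inv(d(d(j ∪ b ∪ b ∪ (j ∪ inv(j) ∪ b), inv(inv(inv(c)))), (b ∪ b) ∪ d(b, c))), inv(h(inv(h(b, j)), d(b ∪ c ∪ c, b ∪ (b ∪ j)))))), j)
  Descend into:  h(h(c, j) ∪ d(j, b) ∪ inv(c) ∪ inv(j) ∪ h((c ∪ j) ∪ b, c ∪ e ∪ b ∪ (j ∪ c)) ∪ inv(j), h(j ∪ ((j ∪ (j ∪ inv(inv(b)))) ∪ h(c, b)), j ∪ b ∪ j ∪ (j ∪ h(b, j) ∪ inv(j)) ∪ c)) ∪ c ∪ (h(c ∪ c ∪ c ∪ b, j) ∪ h(inv(d(d(j ∪ b ∪ b ∪ (j ∪ inv(j) ∪ b), inv(inv(inv(c)))), (b ∪ b) ∪ d(b, c))), inv(h(inv(h(b, j)), d(b ∪ c ∪ c, b ∪ (b ∪ j))))))
  Push inv inside:  distribute inv over ∪ and collapse double inv
  Collect:  h(d(j, b) ∪ h(b ∪ c ∪ j, b ∪ c ∪ c ∪ j) ∪ h(c, j) ∪ inv(c) ∪ inv(j) ∪ inv(j), h(b ∪ h(c, b) ∪ j ∪ j ∪ j, b ∪ c ∪ h(b, j) ∪ j ∪ j)) ∪ c ∪ h(b ∪ c ∪ c ∪ c, j) ∪ h(inv(d(d(b ∪ b ∪ b ∪ j, inv(c)), b ∪ b ∪ d(b, c))), inv(h(inv(h(b, j)), d(b ∪ c ∪ c, b ∪ b ∪ j))))
  Order the arguments:  c ∪ h(b ∪ c ∪ c ∪ c, j) ∪ h(d(j, b) ∪ h(b ∪ c ∪ j, b ∪ c ∪ c ∪ j) ∪ h(c, j) ∪ inv(c) ∪ inv(j) ∪ inv(j), h(b ∪ h(c, b) ∪ j ∪ j ∪ j, b ∪ c ∪ h(b, j) ∪ j ∪ j)) ∪ h(inv(d(d(b ∪ b ∪ b ∪ j, inv(c)), b ∪ b ∪ d(b, c))), inv(h(inv(h(b, j)), d(b ∪ c ∪ c, b ∪ b ∪ j))))
  Rebuild:  h(c ∪ h(b ∪ c ∪ c ∪ c, j) ∪ h(d(j, b) ∪ h(b ∪ c ∪ j, b ∪ c ∪ c ∪ j) ∪ h(c, j) ∪ inv(c) ∪ inv(j) ∪ inv(j), h(b ∪ h(c, b) ∪ j ∪ j ∪ j, b ∪ c ∪ h(b, j) ∪ j ∪ j)) ∪ h(inv(d(d(b ∪ b ∪ b ∪ j, inv(c)), b ∪ b ∪ d(b, c))), inv(h(inv(h(b, j)), d(b ∪ c ∪ c, b ∪ b ∪ j)))), j)
Right:  h(c ∪ h(inv(d(d(b ∪ ((b ∪ j) ∪ b), inv(c)), b ∪ h(c, b) ∪ b)), inv(h(inv(h(b, j)), d(c ∪ (c ∪ b), b ∪ (j ∪ b))))) ∪ h(c ∪ c ∪ (b ∪ c), j) ∪ h(d(j, b) ∪ inv(j) ∪ inv(c) ∪ inv(j) ∪ h(b ∪ j ∪ c, b ∪ c ∪ j ∪ c) ∪ h(c, j), h((d(b, c) ∪ inv(inv(j))) ∪ b ∪ j ∪ j, ((j ∪ (j ∪ h(inv((j ∪ inv(j)) ∪ j) ∪ inv(inv(b) ∪ inv((b ∪ inv(b)) ∪ j)), j))) ∪ b) ∪ c)), j)
  Focus inside:  c ∪ h(inv(d(d(b ∪ ((b ∪ j) ∪ b), inv(c)), b ∪ h(c, b) ∪ b)), inv(h(inv(h(b, j)), d(c ∪ (c ∪ b), b ∪ (j ∪ b))))) ∪ h(c ∪ c ∪ (b ∪ c), j) ∪ h(d(j, b) ∪ inv(j) ∪ inv(c) ∪ inv(j) ∪ h(b ∪ j ∪ c, b ∪ c ∪ j ∪ c) ∪ h(c, j), h((d(b, c) ∪ inv(inv(j))) ∪ b ∪ j ∪ j, ((j ∪ (j ∪ h(inv((j ∪ inv(j)) ∪ j) ∪ inv(inv(b) ∪ inv((b ∪ inv(b)) ∪ j)), j))) ∪ b) ∪ c))
  Push inv inside:  distribute inv over ∪ and collapse double inv
  Collect terms:  c ∪ h(inv(d(d(b ∪ b ∪ b ∪ j, inv(c)), b ∪ b ∪ h(c, b))), inv(h(inv(h(b, j)), d(b ∪ c ∪ c, b ∪ b ∪ j)))) ∪ h(b ∪ c ∪ c ∪ c, j) ∪ h(d(j, b) ∪ h(b ∪ c ∪ j, b ∪ c ∪ c ∪ j) ∪ h(c, j) ∪ inv(c) ∪ inv(j) ∪ inv(j), h(b ∪ d(b, c) ∪ j ∪ j ∪ j, b ∪ c ∪ h(b, j) ∪ j ∪ j))
  Order the arguments:  c ∪ h(b ∪ c ∪ c ∪ c, j) ∪ h(d(j, b) ∪ h(b ∪ c ∪ j, b ∪ c ∪ c ∪ j) ∪ h(c, j) ∪ inv(c) ∪ inv(j) ∪ inv(j), h(b ∪ d(b, c) ∪ j ∪ j ∪ j, b ∪ c ∪ h(b, j) ∪ j ∪ j)) ∪ h(inv(d(d(b ∪ b ∪ b ∪ j, inv(c)), b ∪ b ∪ h(c, b))), inv(h(inv(h(b, j)), d(b ∪ c ∪ c, b ∪ b ∪ j))))
  Put back:  h(c ∪ h(b ∪ c ∪ c ∪ c, j) ∪ h(d(j, b) ∪ h(b ∪ c ∪ j, b ∪ c ∪ c ∪ j) ∪ h(c, j) ∪ inv(c) ∪ inv(j) ∪ inv(j), h(b ∪ d(b, c) ∪ j ∪ j ∪ j, b ∪ c ∪ h(b, j) ∪ j ∪ j)) ∪ h(inv(d(d(b ∪ b ∪ b ∪ j, inv(c)), b ∪ b ∪ h(c, b))), inv(h(inv(h(b, j)), d(b ∪ c ∪ c, b ∪ b ∪ j)))), j)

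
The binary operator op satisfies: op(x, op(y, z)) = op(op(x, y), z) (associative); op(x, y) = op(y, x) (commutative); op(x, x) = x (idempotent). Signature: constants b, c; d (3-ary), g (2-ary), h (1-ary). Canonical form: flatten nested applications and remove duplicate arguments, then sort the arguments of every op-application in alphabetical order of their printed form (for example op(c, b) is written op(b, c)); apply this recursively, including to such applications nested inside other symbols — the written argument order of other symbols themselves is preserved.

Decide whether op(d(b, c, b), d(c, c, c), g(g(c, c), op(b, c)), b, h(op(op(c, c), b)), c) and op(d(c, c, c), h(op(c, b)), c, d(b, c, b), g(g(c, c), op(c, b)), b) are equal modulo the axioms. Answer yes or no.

Left:  op(d(b, c, b), d(c, c, c), g(g(c, c), op(b, c)), b, h(op(op(c, c), b)), c)
  Simplify inside:  h(op(op(c, c), b))  →  h(op(b, c))
  Order the arguments:  op(b, c, d(b, c, b), d(c, c, c), g(g(c, c), op(b, c)), h(op(b, c)))
Right:  op(d(c, c, c), h(op(c, b)), c, d(b, c, b), g(g(c, c), op(c, b)), b)
  Canonicalize subterm:  h(op(c, b))  →  h(op(b, c))
  Inside:  g(g(c, c), op(c, b))  →  g(g(c, c), op(b, c))
  Sort arguments:  op(b, c, d(b, c, b), d(c, c, c), g(g(c, c), op(b, c)), h(op(b, c)))

Answer: yes — both canonical forms are op(b, c, d(b, c, b), d(c, c, c), g(g(c, c), op(b, c)), h(op(b, c)))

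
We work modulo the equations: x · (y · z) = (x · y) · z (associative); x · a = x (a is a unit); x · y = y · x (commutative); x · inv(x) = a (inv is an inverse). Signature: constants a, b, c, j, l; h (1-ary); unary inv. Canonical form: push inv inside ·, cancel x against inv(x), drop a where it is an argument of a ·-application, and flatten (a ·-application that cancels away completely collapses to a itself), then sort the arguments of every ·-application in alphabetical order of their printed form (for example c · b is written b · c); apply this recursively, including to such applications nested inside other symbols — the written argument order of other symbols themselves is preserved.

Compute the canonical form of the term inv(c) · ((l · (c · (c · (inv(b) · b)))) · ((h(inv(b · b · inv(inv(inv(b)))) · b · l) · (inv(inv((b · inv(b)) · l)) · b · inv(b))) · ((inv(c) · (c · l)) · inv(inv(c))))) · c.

Answer: c · c · c · h(l) · l · l · l

Derivation:
Push inv inside:  distribute inv over · and collapse double inv
Inverses cancel:  b cancels
Combine occurrences:  c · c · c · l · l · l · h(l)
Sort:  c · c · c · h(l) · l · l · l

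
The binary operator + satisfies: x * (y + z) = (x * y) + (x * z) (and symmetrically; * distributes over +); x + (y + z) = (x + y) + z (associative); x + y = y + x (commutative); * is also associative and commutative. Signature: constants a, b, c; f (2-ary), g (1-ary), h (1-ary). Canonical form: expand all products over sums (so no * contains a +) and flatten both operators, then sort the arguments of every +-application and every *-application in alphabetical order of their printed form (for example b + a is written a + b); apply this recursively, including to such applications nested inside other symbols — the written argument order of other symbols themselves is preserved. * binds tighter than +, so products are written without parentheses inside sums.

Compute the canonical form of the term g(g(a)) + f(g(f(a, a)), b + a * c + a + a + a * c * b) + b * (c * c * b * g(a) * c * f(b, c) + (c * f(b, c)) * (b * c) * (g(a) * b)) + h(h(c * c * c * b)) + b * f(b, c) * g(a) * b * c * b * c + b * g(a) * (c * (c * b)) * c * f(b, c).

Distribute:  g(g(a)) + f(g(f(a, a)), a + a + a * b * c + a * c + b) + b * b * c * c * c * f(b, c) * g(a) + b * b * b * c * c * f(b, c) * g(a) + h(h(b * c * c * c)) + b * b * b * c * c * f(b, c) * g(a) + b * b * c * c * c * f(b, c) * g(a)
Order the arguments:  b * b * b * c * c * f(b, c) * g(a) + b * b * b * c * c * f(b, c) * g(a) + b * b * c * c * c * f(b, c) * g(a) + b * b * c * c * c * f(b, c) * g(a) + f(g(f(a, a)), a + a + a * b * c + a * c + b) + g(g(a)) + h(h(b * c * c * c))

Answer: b * b * b * c * c * f(b, c) * g(a) + b * b * b * c * c * f(b, c) * g(a) + b * b * c * c * c * f(b, c) * g(a) + b * b * c * c * c * f(b, c) * g(a) + f(g(f(a, a)), a + a + a * b * c + a * c + b) + g(g(a)) + h(h(b * c * c * c))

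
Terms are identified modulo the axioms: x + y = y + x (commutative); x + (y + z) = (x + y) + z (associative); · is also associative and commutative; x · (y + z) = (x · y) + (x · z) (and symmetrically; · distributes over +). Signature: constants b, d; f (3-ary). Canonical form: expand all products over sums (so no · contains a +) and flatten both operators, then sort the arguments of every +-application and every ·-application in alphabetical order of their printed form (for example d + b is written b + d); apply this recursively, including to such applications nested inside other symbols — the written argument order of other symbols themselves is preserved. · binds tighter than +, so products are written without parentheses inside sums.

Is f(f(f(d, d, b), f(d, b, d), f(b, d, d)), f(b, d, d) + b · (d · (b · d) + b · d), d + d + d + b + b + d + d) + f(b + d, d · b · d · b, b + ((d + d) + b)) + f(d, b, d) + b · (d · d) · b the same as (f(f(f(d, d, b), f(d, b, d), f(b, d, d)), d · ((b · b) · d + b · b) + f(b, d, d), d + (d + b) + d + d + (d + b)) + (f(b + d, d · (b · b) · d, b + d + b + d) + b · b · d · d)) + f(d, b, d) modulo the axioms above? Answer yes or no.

Answer: yes — both canonical forms are b · b · d · d + f(b + d, b · b · d · d, b + b + d + d) + f(d, b, d) + f(f(f(d, d, b), f(d, b, d), f(b, d, d)), b · b · d + b · b · d · d + f(b, d, d), b + b + d + d + d + d + d)

Derivation:
Left:  f(f(f(d, d, b), f(d, b, d), f(b, d, d)), f(b, d, d) + b · (d · (b · d) + b · d), d + d + d + b + b + d + d) + f(b + d, d · b · d · b, b + ((d + d) + b)) + f(d, b, d) + b · (d · d) · b
  Expand products over sums:  f(f(f(d, d, b), f(d, b, d), f(b, d, d)), b · b · d + b · b · d · d + f(b, d, d), b + b + d + d + d + d + d) + f(b + d, b · b · d · d, b + b + d + d) + f(d, b, d) + b · b · d · d
  Order the arguments:  b · b · d · d + f(b + d, b · b · d · d, b + b + d + d) + f(d, b, d) + f(f(f(d, d, b), f(d, b, d), f(b, d, d)), b · b · d + b · b · d · d + f(b, d, d), b + b + d + d + d + d + d)
Right:  (f(f(f(d, d, b), f(d, b, d), f(b, d, d)), d · ((b · b) · d + b · b) + f(b, d, d), d + (d + b) + d + d + (d + b)) + (f(b + d, d · (b · b) · d, b + d + b + d) + b · b · d · d)) + f(d, b, d)
  Expand products over sums:  f(f(f(d, d, b), f(d, b, d), f(b, d, d)), b · b · d + b · b · d · d + f(b, d, d), b + b + d + d + d + d + d) + f(b + d, b · b · d · d, b + b + d + d) + b · b · d · d + f(d, b, d)
  Sort:  b · b · d · d + f(b + d, b · b · d · d, b + b + d + d) + f(d, b, d) + f(f(f(d, d, b), f(d, b, d), f(b, d, d)), b · b · d + b · b · d · d + f(b, d, d), b + b + d + d + d + d + d)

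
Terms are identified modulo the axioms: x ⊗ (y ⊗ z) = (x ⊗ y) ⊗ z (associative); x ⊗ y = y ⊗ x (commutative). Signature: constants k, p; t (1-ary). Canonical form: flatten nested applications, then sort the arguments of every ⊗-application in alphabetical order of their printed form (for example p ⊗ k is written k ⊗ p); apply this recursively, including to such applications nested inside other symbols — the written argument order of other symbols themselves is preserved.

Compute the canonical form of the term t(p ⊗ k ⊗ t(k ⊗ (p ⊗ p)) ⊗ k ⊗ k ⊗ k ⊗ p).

Focus inside:  p ⊗ k ⊗ t(k ⊗ (p ⊗ p)) ⊗ k ⊗ k ⊗ k ⊗ p
Canonicalize subterm:  t(k ⊗ (p ⊗ p))  →  t(k ⊗ p ⊗ p)
Sort arguments:  k ⊗ k ⊗ k ⊗ k ⊗ p ⊗ p ⊗ t(k ⊗ p ⊗ p)
Reassemble:  t(k ⊗ k ⊗ k ⊗ k ⊗ p ⊗ p ⊗ t(k ⊗ p ⊗ p))

Answer: t(k ⊗ k ⊗ k ⊗ k ⊗ p ⊗ p ⊗ t(k ⊗ p ⊗ p))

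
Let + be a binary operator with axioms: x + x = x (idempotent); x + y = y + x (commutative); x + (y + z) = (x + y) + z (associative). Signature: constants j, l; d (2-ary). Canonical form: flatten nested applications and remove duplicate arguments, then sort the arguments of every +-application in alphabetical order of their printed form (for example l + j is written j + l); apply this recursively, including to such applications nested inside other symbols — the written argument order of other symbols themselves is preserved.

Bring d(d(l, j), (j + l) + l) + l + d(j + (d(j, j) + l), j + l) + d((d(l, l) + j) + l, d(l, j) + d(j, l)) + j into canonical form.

Simplify inside:  d(d(l, j), (j + l) + l)  →  d(d(l, j), j + l)
Simplify inside:  d(j + (d(j, j) + l), j + l)  →  d(d(j, j) + j + l, j + l)
Simplify inside:  d((d(l, l) + j) + l, d(l, j) + d(j, l))  →  d(d(l, l) + j + l, d(j, l) + d(l, j))
Order the arguments:  d(d(j, j) + j + l, j + l) + d(d(l, j), j + l) + d(d(l, l) + j + l, d(j, l) + d(l, j)) + j + l

Answer: d(d(j, j) + j + l, j + l) + d(d(l, j), j + l) + d(d(l, l) + j + l, d(j, l) + d(l, j)) + j + l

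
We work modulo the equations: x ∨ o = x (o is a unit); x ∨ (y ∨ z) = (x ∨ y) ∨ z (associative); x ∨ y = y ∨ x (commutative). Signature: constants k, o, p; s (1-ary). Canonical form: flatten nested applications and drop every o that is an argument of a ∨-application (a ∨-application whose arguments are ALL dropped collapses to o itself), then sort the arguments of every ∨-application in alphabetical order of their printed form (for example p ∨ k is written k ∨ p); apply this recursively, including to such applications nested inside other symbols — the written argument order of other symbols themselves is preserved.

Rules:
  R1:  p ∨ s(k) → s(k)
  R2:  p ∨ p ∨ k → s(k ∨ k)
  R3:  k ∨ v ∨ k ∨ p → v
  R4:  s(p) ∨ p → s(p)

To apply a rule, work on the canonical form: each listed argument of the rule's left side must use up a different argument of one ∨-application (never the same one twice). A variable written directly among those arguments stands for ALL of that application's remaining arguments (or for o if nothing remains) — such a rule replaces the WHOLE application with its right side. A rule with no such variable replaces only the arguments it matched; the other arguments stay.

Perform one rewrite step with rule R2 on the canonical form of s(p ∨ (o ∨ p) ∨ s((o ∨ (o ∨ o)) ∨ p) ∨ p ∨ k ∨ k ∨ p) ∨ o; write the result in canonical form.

Answer: s(k ∨ p ∨ p ∨ s(k ∨ k) ∨ s(p))

Derivation:
Canonical form:  s(k ∨ k ∨ p ∨ p ∨ p ∨ p ∨ s(p))
R2 matches:  uses k, p, p
Giving:  s(k ∨ p ∨ p ∨ s(k ∨ k) ∨ s(p))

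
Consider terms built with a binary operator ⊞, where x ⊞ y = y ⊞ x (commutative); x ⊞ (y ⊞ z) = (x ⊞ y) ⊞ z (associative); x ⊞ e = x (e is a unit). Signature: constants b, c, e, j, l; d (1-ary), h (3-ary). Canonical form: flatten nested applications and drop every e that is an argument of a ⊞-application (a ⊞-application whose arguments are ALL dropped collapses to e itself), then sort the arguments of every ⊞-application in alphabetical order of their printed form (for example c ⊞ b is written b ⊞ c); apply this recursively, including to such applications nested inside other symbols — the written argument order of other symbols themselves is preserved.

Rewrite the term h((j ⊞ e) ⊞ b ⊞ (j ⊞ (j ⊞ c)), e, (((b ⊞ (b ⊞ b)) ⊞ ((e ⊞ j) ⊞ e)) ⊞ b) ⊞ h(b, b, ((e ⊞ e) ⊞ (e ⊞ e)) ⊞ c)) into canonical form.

Answer: h(b ⊞ c ⊞ j ⊞ j ⊞ j, e, b ⊞ b ⊞ b ⊞ b ⊞ h(b, b, c) ⊞ j)

Derivation:
Work inside:  (((b ⊞ (b ⊞ b)) ⊞ ((e ⊞ j) ⊞ e)) ⊞ b) ⊞ h(b, b, ((e ⊞ e) ⊞ (e ⊞ e)) ⊞ c)
Merge nested applications:  b ⊞ b ⊞ b ⊞ e ⊞ j ⊞ e ⊞ b ⊞ h(b, b, ((e ⊞ e) ⊞ (e ⊞ e)) ⊞ c)
Inside:  h(b, b, ((e ⊞ e) ⊞ (e ⊞ e)) ⊞ c)  →  h(b, b, c)
Drop the unit:  drop e (×2)
Order the arguments:  b ⊞ b ⊞ b ⊞ b ⊞ h(b, b, c) ⊞ j
Rebuild:  h(b ⊞ c ⊞ j ⊞ j ⊞ j, e, b ⊞ b ⊞ b ⊞ b ⊞ h(b, b, c) ⊞ j)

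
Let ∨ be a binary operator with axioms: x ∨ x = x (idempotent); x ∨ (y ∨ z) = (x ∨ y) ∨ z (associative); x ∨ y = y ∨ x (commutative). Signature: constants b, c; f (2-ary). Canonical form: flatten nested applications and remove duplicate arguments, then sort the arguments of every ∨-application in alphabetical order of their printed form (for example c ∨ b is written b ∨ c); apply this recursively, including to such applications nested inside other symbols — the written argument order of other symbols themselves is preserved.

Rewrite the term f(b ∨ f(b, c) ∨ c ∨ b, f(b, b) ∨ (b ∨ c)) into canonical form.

Answer: f(b ∨ c ∨ f(b, c), b ∨ c ∨ f(b, b))

Derivation:
Work inside:  f(b, b) ∨ (b ∨ c)
Flatten:  f(b, b) ∨ b ∨ c
Order the arguments:  b ∨ c ∨ f(b, b)
Put back:  f(b ∨ c ∨ f(b, c), b ∨ c ∨ f(b, b))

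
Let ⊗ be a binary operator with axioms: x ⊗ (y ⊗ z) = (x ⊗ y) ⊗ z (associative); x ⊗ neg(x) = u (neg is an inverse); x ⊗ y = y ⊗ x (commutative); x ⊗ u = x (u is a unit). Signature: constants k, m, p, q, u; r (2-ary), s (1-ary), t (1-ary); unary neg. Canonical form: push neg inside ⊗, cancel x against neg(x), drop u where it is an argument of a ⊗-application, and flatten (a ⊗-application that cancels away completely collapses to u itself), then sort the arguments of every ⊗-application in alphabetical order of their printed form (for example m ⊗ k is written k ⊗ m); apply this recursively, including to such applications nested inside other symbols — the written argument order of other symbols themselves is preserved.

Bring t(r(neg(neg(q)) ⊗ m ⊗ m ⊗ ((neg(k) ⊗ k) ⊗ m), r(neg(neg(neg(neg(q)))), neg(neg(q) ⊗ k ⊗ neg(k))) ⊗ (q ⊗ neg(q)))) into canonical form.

Focus inside:  r(neg(neg(neg(neg(q)))), neg(neg(q) ⊗ k ⊗ neg(k))) ⊗ (q ⊗ neg(q))
Push neg inside:  distribute neg over ⊗ and collapse double neg
Inverses cancel:  q cancels
Collect:  r(q, q)
Put back:  t(r(m ⊗ m ⊗ m ⊗ q, r(q, q)))

Answer: t(r(m ⊗ m ⊗ m ⊗ q, r(q, q)))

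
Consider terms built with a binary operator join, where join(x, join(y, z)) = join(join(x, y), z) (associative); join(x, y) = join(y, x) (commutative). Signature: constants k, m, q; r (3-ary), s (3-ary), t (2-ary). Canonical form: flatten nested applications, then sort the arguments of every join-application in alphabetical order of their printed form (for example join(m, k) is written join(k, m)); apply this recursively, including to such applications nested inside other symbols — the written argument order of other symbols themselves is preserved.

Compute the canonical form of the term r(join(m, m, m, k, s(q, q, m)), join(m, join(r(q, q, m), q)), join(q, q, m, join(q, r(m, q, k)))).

Answer: r(join(k, m, m, m, s(q, q, m)), join(m, q, r(q, q, m)), join(m, q, q, q, r(m, q, k)))

Derivation:
Focus inside:  join(q, q, m, join(q, r(m, q, k)))
Un-nest:  join(q, q, m, q, r(m, q, k))
Sort:  join(m, q, q, q, r(m, q, k))
Reassemble:  r(join(k, m, m, m, s(q, q, m)), join(m, q, r(q, q, m)), join(m, q, q, q, r(m, q, k)))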